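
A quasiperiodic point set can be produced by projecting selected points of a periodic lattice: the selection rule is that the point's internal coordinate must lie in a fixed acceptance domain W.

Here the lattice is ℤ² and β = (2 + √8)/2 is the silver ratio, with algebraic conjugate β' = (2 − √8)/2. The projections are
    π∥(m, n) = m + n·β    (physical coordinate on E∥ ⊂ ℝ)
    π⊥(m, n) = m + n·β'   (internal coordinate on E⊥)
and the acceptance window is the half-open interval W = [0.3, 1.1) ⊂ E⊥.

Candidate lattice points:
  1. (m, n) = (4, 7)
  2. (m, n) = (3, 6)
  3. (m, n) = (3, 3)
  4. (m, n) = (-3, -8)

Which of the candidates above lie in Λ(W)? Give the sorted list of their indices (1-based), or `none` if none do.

β' = (2−√8)/2 ≈ -0.41421.
#1 (4,7): internal coord 4 + (7)·β' = +1.10051; +1.10051 ∉ [0.3, 1.1) → out
#2 (3,6): internal coord 3 + (6)·β' = +0.51472; +0.51472 ∈ [0.3, 1.1) → IN Λ
#3 (3,3): internal coord 3 + (3)·β' = +1.75736; +1.75736 ∉ [0.3, 1.1) → out
#4 (-3,-8): internal coord -3 + (-8)·β' = +0.31371; +0.31371 ∈ [0.3, 1.1) → IN Λ

2, 4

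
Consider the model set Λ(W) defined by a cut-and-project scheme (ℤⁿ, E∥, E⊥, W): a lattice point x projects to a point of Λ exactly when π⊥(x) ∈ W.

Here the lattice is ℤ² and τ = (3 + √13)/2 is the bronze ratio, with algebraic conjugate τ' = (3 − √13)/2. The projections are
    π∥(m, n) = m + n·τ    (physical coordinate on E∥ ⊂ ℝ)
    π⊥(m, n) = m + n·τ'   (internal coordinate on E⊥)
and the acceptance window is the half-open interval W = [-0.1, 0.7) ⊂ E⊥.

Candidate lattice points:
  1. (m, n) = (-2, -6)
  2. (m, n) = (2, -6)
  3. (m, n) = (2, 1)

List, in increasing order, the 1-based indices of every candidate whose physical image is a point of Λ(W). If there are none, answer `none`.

none

τ' = (3−√13)/2 ≈ -0.30278.
#1 (-2,-6): internal coord -2 + (-6)·τ' = -0.18335; -0.18335 ∉ [-0.1, 0.7) → out
#2 (2,-6): internal coord 2 + (-6)·τ' = +3.81665; +3.81665 ∉ [-0.1, 0.7) → out
#3 (2,1): internal coord 2 + (1)·τ' = +1.69722; +1.69722 ∉ [-0.1, 0.7) → out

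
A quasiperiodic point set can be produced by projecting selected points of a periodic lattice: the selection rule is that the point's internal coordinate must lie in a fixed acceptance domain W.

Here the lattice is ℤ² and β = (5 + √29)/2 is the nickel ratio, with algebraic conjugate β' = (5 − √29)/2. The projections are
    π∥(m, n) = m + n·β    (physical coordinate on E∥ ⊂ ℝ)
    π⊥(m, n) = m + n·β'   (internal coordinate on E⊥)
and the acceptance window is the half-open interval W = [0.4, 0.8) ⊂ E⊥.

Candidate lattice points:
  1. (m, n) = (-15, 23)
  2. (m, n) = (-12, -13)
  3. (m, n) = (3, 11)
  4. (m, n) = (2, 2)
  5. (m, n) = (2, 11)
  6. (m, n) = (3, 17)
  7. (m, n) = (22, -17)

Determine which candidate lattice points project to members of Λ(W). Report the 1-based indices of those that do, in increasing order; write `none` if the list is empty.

Numerically β ≈ 5.1926 and β' = −1/β ≈ -0.1926.
[1] lift (-15,23): star map gives -19.4294; window check 0.4 ≤ -19.4294 < 0.8 is false → out
[2] lift (-12,-13): star map gives -9.4964; window check 0.4 ≤ -9.4964 < 0.8 is false → out
[3] lift (3,11): star map gives 0.8816; window check 0.4 ≤ 0.8816 < 0.8 is false → out
[4] lift (2,2): star map gives 1.6148; window check 0.4 ≤ 1.6148 < 0.8 is false → out
[5] lift (2,11): star map gives -0.1184; window check 0.4 ≤ -0.1184 < 0.8 is false → out
[6] lift (3,17): star map gives -0.2739; window check 0.4 ≤ -0.2739 < 0.8 is false → out
[7] lift (22,-17): star map gives 25.2739; window check 0.4 ≤ 25.2739 < 0.8 is false → out

none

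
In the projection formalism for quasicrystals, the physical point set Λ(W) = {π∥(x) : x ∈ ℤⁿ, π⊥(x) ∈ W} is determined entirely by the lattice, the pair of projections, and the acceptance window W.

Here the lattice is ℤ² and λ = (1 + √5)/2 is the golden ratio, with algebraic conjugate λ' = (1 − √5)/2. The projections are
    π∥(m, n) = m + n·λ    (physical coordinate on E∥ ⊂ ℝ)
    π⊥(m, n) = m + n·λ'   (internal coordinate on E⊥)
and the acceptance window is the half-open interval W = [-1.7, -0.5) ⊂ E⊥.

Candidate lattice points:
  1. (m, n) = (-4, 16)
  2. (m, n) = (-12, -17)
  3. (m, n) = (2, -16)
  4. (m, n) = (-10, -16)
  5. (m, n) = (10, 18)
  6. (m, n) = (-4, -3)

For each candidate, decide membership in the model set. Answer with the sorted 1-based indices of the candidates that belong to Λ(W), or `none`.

λ' = (1−√5)/2 ≈ -0.618034.
#1 (-4,16): internal coord -4 + (16)·λ' = -13.888544; -13.888544 ∉ [-1.7, -0.5) → out
#2 (-12,-17): internal coord -12 + (-17)·λ' = -1.493422; -1.493422 ∈ [-1.7, -0.5) → IN Λ
#3 (2,-16): internal coord 2 + (-16)·λ' = +11.888544; +11.888544 ∉ [-1.7, -0.5) → out
#4 (-10,-16): internal coord -10 + (-16)·λ' = -0.111456; -0.111456 ∉ [-1.7, -0.5) → out
#5 (10,18): internal coord 10 + (18)·λ' = -1.124612; -1.124612 ∈ [-1.7, -0.5) → IN Λ
#6 (-4,-3): internal coord -4 + (-3)·λ' = -2.145898; -2.145898 ∉ [-1.7, -0.5) → out

2, 5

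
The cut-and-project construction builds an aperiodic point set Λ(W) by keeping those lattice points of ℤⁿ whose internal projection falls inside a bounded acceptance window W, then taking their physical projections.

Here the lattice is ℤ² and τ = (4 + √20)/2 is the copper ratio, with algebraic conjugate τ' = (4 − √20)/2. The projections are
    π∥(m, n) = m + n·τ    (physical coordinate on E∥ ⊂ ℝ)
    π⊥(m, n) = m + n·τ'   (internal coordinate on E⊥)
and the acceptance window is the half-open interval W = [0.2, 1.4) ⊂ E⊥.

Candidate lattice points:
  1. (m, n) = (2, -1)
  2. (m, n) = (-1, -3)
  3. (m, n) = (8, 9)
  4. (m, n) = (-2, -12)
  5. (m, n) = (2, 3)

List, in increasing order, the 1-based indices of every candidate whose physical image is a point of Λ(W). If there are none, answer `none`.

Compute τ' = (4−√20)/2 = -0.23607, so π⊥(m,n) = m -0.23607·n.
candidate 1: (m,n)=(2,-1) → π∥ = 2-1·τ ≈ -2.23607, π⊥ = 2-1·τ' ≈ 2.23607 ∉ [0.2, 1.4) ⇒ out
candidate 2: (m,n)=(-1,-3) → π∥ = -1-3·τ ≈ -13.70820, π⊥ = -1-3·τ' ≈ -0.29180 ∉ [0.2, 1.4) ⇒ out
candidate 3: (m,n)=(8,9) → π∥ = 8+9·τ ≈ 46.12461, π⊥ = 8+9·τ' ≈ 5.87539 ∉ [0.2, 1.4) ⇒ out
candidate 4: (m,n)=(-2,-12) → π∥ = -2-12·τ ≈ -52.83282, π⊥ = -2-12·τ' ≈ 0.83282 ∈ [0.2, 1.4) ⇒ IN Λ
candidate 5: (m,n)=(2,3) → π∥ = 2+3·τ ≈ 14.70820, π⊥ = 2+3·τ' ≈ 1.29180 ∈ [0.2, 1.4) ⇒ IN Λ

4, 5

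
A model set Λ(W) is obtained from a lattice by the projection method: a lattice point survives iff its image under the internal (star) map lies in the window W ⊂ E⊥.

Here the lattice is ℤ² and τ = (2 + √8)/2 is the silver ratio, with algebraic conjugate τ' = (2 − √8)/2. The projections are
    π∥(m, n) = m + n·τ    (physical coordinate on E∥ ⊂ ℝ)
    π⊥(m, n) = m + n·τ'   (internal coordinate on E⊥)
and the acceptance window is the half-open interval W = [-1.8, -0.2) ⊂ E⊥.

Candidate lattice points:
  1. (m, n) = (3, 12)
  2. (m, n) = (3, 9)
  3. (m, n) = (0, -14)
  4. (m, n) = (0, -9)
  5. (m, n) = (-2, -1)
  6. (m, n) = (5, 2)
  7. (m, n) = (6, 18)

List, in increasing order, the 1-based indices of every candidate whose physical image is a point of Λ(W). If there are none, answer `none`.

Compute τ' = (2−√8)/2 = -0.414214, so π⊥(m,n) = m -0.414214·n.
#1 (3,12): internal coord 3 + (12)·τ' = -1.970563; -1.970563 ∉ [-1.8, -0.2) → out
#2 (3,9): internal coord 3 + (9)·τ' = -0.727922; -0.727922 ∈ [-1.8, -0.2) → IN Λ
#3 (0,-14): internal coord 0 + (-14)·τ' = +5.798990; +5.798990 ∉ [-1.8, -0.2) → out
#4 (0,-9): internal coord 0 + (-9)·τ' = +3.727922; +3.727922 ∉ [-1.8, -0.2) → out
#5 (-2,-1): internal coord -2 + (-1)·τ' = -1.585786; -1.585786 ∈ [-1.8, -0.2) → IN Λ
#6 (5,2): internal coord 5 + (2)·τ' = +4.171573; +4.171573 ∉ [-1.8, -0.2) → out
#7 (6,18): internal coord 6 + (18)·τ' = -1.455844; -1.455844 ∈ [-1.8, -0.2) → IN Λ

2, 5, 7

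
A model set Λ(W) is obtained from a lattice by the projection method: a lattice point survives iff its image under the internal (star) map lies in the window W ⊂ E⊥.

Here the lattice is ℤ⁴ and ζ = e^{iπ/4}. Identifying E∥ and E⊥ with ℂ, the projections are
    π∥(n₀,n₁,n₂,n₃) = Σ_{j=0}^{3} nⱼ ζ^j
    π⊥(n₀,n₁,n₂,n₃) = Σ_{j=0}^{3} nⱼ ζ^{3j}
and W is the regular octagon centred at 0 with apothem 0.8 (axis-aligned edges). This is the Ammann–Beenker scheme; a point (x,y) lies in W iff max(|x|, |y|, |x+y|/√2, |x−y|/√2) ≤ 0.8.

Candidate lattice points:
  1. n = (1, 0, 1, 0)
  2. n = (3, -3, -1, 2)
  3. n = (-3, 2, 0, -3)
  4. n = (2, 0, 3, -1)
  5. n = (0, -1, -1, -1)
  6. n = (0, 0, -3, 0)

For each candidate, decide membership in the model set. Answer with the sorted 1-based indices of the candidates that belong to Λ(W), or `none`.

5

Internal map: ζ^{3j} for j=0..3 gives (1,0), (−√2/2,√2/2), (0,−1), (√2/2,√2/2).
candidate 1: n = (1, 0, 1, 0) → π⊥ ≈ (+1.0000, -1.0000); max(|x|,|y|,|x±y|/√2) = 1.4142 > 0.8 ⇒ ∉ W
candidate 2: n = (3, -3, -1, 2) → π⊥ ≈ (+6.5355, +0.2929); max(|x|,|y|,|x±y|/√2) = 6.5355 > 0.8 ⇒ ∉ W
candidate 3: n = (-3, 2, 0, -3) → π⊥ ≈ (-6.5355, -0.7071); max(|x|,|y|,|x±y|/√2) = 6.5355 > 0.8 ⇒ ∉ W
candidate 4: n = (2, 0, 3, -1) → π⊥ ≈ (+1.2929, -3.7071); max(|x|,|y|,|x±y|/√2) = 3.7071 > 0.8 ⇒ ∉ W
candidate 5: n = (0, -1, -1, -1) → π⊥ ≈ (+0.0000, -0.4142); max(|x|,|y|,|x±y|/√2) = 0.4142 ≤ 0.8 ⇒ ∈ W
candidate 6: n = (0, 0, -3, 0) → π⊥ ≈ (+0.0000, +3.0000); max(|x|,|y|,|x±y|/√2) = 3.0000 > 0.8 ⇒ ∉ W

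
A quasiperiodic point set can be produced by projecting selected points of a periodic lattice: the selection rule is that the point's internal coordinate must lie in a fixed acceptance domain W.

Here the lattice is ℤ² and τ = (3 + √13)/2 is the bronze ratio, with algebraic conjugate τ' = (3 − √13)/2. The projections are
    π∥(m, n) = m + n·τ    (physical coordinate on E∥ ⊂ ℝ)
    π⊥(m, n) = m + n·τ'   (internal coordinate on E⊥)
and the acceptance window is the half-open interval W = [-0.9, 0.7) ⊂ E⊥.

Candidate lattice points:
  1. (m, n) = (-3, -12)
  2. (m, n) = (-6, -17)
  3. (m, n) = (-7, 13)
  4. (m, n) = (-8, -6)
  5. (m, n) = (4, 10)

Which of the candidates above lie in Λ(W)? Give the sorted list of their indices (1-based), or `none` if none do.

Numerically τ ≈ 3.30278 and τ' = −1/τ ≈ -0.30278.
[1] lift (-3,-12): star map gives 0.63331; window check -0.9 ≤ 0.63331 < 0.7 is true → IN Λ
[2] lift (-6,-17): star map gives -0.85281; window check -0.9 ≤ -0.85281 < 0.7 is true → IN Λ
[3] lift (-7,13): star map gives -10.93608; window check -0.9 ≤ -10.93608 < 0.7 is false → out
[4] lift (-8,-6): star map gives -6.18335; window check -0.9 ≤ -6.18335 < 0.7 is false → out
[5] lift (4,10): star map gives 0.97224; window check -0.9 ≤ 0.97224 < 0.7 is false → out

1, 2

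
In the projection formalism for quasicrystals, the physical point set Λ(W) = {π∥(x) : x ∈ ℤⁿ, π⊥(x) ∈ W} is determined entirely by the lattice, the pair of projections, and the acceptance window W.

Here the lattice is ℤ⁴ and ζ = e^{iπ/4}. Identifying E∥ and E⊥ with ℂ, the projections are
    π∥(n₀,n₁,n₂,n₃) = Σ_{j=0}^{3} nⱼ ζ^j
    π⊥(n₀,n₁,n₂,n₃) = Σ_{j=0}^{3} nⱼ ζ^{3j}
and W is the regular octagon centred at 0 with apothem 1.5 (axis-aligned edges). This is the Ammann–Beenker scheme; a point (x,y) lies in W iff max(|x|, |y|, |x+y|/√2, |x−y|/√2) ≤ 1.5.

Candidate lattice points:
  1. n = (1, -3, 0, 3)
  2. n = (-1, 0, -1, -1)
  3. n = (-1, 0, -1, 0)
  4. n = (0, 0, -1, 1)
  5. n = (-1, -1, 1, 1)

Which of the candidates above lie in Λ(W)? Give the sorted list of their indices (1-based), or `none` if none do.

Internal map: ζ^{3j} for j=0..3 gives (1,0), (−√2/2,√2/2), (0,−1), (√2/2,√2/2).
candidate 1: n = (1, -3, 0, 3) → π⊥ ≈ (+5.242641, +0.000000); max(|x|,|y|,|x±y|/√2) = 5.242641 > 1.5 ⇒ ∉ W
candidate 2: n = (-1, 0, -1, -1) → π⊥ ≈ (-1.707107, +0.292893); max(|x|,|y|,|x±y|/√2) = 1.707107 > 1.5 ⇒ ∉ W
candidate 3: n = (-1, 0, -1, 0) → π⊥ ≈ (-1.000000, +1.000000); max(|x|,|y|,|x±y|/√2) = 1.414214 ≤ 1.5 ⇒ ∈ W
candidate 4: n = (0, 0, -1, 1) → π⊥ ≈ (+0.707107, +1.707107); max(|x|,|y|,|x±y|/√2) = 1.707107 > 1.5 ⇒ ∉ W
candidate 5: n = (-1, -1, 1, 1) → π⊥ ≈ (+0.414214, -1.000000); max(|x|,|y|,|x±y|/√2) = 1.000000 ≤ 1.5 ⇒ ∈ W

3, 5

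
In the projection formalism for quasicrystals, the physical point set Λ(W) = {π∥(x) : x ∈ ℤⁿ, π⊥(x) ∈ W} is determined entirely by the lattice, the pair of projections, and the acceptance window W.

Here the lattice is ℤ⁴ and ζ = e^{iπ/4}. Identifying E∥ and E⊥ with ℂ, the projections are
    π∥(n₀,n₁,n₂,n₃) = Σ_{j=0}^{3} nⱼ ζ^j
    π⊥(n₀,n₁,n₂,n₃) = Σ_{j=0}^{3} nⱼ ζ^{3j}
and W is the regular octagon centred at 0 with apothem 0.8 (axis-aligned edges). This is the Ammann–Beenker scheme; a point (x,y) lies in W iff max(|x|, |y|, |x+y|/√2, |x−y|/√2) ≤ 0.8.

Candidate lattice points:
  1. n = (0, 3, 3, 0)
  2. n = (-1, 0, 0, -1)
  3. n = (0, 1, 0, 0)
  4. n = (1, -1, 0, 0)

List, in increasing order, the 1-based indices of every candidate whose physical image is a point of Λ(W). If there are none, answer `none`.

Internal map: ζ^{3j} for j=0..3 gives (1,0), (−√2/2,√2/2), (0,−1), (√2/2,√2/2).
candidate 1: n = (0, 3, 3, 0) → π⊥ ≈ (-2.12132, -0.87868); max(|x|,|y|,|x±y|/√2) = 2.12132 > 0.8 ⇒ ∉ W
candidate 2: n = (-1, 0, 0, -1) → π⊥ ≈ (-1.70711, -0.70711); max(|x|,|y|,|x±y|/√2) = 1.70711 > 0.8 ⇒ ∉ W
candidate 3: n = (0, 1, 0, 0) → π⊥ ≈ (-0.70711, +0.70711); max(|x|,|y|,|x±y|/√2) = 1.00000 > 0.8 ⇒ ∉ W
candidate 4: n = (1, -1, 0, 0) → π⊥ ≈ (+1.70711, -0.70711); max(|x|,|y|,|x±y|/√2) = 1.70711 > 0.8 ⇒ ∉ W

none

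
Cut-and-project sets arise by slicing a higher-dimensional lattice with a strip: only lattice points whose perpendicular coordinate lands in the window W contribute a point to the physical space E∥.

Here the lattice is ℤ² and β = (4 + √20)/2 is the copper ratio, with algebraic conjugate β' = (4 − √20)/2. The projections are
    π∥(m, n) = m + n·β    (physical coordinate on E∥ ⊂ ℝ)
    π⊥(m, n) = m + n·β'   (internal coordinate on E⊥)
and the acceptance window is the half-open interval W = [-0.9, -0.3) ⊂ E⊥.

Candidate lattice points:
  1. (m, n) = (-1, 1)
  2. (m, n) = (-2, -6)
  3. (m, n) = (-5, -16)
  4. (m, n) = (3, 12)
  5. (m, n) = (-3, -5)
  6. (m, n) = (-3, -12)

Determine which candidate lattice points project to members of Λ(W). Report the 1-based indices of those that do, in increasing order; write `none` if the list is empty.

2

Compute β' = (4−√20)/2 = -0.23607, so π⊥(m,n) = m -0.23607·n.
candidate 1: (m,n)=(-1,1) → π∥ = -1+1·β ≈ 3.23607, π⊥ = -1+1·β' ≈ -1.23607 ∉ [-0.9, -0.3) ⇒ out
candidate 2: (m,n)=(-2,-6) → π∥ = -2-6·β ≈ -27.41641, π⊥ = -2-6·β' ≈ -0.58359 ∈ [-0.9, -0.3) ⇒ IN Λ
candidate 3: (m,n)=(-5,-16) → π∥ = -5-16·β ≈ -72.77709, π⊥ = -5-16·β' ≈ -1.22291 ∉ [-0.9, -0.3) ⇒ out
candidate 4: (m,n)=(3,12) → π∥ = 3+12·β ≈ 53.83282, π⊥ = 3+12·β' ≈ 0.16718 ∉ [-0.9, -0.3) ⇒ out
candidate 5: (m,n)=(-3,-5) → π∥ = -3-5·β ≈ -24.18034, π⊥ = -3-5·β' ≈ -1.81966 ∉ [-0.9, -0.3) ⇒ out
candidate 6: (m,n)=(-3,-12) → π∥ = -3-12·β ≈ -53.83282, π⊥ = -3-12·β' ≈ -0.16718 ∉ [-0.9, -0.3) ⇒ out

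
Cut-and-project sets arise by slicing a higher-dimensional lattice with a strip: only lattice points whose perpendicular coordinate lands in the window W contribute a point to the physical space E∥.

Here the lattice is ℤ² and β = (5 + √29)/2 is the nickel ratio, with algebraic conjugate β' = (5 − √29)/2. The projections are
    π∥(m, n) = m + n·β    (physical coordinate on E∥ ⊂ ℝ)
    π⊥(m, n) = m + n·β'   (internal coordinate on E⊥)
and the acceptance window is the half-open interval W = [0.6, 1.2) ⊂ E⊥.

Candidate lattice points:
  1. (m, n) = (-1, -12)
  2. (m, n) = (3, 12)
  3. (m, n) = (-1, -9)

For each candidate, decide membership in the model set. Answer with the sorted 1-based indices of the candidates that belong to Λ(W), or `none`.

Numerically β ≈ 5.1926 and β' = −1/β ≈ -0.1926.
[1] lift (-1,-12): star map gives 1.3110; window check 0.6 ≤ 1.3110 < 1.2 is false → out
[2] lift (3,12): star map gives 0.6890; window check 0.6 ≤ 0.6890 < 1.2 is true → IN Λ
[3] lift (-1,-9): star map gives 0.7332; window check 0.6 ≤ 0.7332 < 1.2 is true → IN Λ

2, 3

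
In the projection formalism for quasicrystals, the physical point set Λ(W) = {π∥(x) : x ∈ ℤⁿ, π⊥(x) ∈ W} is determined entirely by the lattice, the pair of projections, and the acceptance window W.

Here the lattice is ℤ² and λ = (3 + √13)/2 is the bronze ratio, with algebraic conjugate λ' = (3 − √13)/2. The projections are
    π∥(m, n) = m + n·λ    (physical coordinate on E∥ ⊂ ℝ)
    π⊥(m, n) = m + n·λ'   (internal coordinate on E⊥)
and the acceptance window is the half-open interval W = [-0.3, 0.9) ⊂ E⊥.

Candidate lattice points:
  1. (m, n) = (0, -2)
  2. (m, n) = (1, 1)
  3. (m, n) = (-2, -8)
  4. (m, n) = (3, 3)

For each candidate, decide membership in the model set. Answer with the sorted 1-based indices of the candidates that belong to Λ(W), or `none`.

1, 2, 3

λ' = (3−√13)/2 ≈ -0.3028.
[1] lift (0,-2): star map gives 0.6056; window check -0.3 ≤ 0.6056 < 0.9 is true → IN Λ
[2] lift (1,1): star map gives 0.6972; window check -0.3 ≤ 0.6972 < 0.9 is true → IN Λ
[3] lift (-2,-8): star map gives 0.4222; window check -0.3 ≤ 0.4222 < 0.9 is true → IN Λ
[4] lift (3,3): star map gives 2.0917; window check -0.3 ≤ 2.0917 < 0.9 is false → out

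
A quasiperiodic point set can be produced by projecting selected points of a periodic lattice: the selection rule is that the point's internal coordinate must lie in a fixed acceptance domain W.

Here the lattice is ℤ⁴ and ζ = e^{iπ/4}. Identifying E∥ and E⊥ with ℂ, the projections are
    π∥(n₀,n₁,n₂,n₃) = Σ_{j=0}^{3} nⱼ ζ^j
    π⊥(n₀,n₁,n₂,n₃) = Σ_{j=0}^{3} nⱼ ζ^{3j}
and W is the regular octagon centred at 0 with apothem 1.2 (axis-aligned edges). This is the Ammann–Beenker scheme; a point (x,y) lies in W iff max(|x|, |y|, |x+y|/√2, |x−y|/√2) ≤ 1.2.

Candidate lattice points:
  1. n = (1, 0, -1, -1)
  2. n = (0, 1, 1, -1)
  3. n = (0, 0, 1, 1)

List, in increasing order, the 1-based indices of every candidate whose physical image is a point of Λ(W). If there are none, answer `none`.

1, 3

Internal map: ζ^{3j} for j=0..3 gives (1,0), (−√2/2,√2/2), (0,−1), (√2/2,√2/2).
candidate 1: n = (1, 0, -1, -1) → π⊥ ≈ (+0.292893, +0.292893); max(|x|,|y|,|x±y|/√2) = 0.414214 ≤ 1.2 ⇒ ∈ W
candidate 2: n = (0, 1, 1, -1) → π⊥ ≈ (-1.414214, -1.000000); max(|x|,|y|,|x±y|/√2) = 1.707107 > 1.2 ⇒ ∉ W
candidate 3: n = (0, 0, 1, 1) → π⊥ ≈ (+0.707107, -0.292893); max(|x|,|y|,|x±y|/√2) = 0.707107 ≤ 1.2 ⇒ ∈ W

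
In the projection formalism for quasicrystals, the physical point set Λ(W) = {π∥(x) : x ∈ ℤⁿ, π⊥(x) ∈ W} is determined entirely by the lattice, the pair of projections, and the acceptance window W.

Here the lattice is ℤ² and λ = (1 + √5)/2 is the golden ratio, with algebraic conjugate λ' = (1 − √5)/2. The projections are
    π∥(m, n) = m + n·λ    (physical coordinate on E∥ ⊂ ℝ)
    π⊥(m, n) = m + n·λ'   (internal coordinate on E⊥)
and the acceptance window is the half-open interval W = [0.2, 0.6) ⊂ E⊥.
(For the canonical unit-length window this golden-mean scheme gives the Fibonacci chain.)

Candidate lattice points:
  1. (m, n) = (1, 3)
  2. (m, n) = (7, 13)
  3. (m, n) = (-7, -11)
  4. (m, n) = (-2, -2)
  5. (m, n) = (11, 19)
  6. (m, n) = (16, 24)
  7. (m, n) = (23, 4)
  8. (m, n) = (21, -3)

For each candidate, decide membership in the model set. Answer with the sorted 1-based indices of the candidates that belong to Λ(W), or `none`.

λ' = (1−√5)/2 ≈ -0.6180.
[1] lift (1,3): star map gives -0.8541; window check 0.2 ≤ -0.8541 < 0.6 is false → out
[2] lift (7,13): star map gives -1.0344; window check 0.2 ≤ -1.0344 < 0.6 is false → out
[3] lift (-7,-11): star map gives -0.2016; window check 0.2 ≤ -0.2016 < 0.6 is false → out
[4] lift (-2,-2): star map gives -0.7639; window check 0.2 ≤ -0.7639 < 0.6 is false → out
[5] lift (11,19): star map gives -0.7426; window check 0.2 ≤ -0.7426 < 0.6 is false → out
[6] lift (16,24): star map gives 1.1672; window check 0.2 ≤ 1.1672 < 0.6 is false → out
[7] lift (23,4): star map gives 20.5279; window check 0.2 ≤ 20.5279 < 0.6 is false → out
[8] lift (21,-3): star map gives 22.8541; window check 0.2 ≤ 22.8541 < 0.6 is false → out

none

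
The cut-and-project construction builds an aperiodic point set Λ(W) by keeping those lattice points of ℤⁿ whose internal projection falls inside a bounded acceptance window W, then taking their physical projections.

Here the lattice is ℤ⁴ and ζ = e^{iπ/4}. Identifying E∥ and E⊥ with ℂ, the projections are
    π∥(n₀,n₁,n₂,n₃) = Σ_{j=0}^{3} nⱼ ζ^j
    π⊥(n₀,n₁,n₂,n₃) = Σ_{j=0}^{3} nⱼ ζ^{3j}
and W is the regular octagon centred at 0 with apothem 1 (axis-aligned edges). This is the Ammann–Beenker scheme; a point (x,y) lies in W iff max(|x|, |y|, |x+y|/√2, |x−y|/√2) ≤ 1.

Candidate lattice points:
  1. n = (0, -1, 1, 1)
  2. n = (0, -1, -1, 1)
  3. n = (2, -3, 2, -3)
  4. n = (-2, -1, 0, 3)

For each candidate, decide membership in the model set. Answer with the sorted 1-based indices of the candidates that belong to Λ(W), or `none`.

none

Internal map: ζ^{3j} for j=0..3 gives (1,0), (−√2/2,√2/2), (0,−1), (√2/2,√2/2).
candidate 1: n = (0, -1, 1, 1) → π⊥ ≈ (+1.4142, -1.0000); max(|x|,|y|,|x±y|/√2) = 1.7071 > 1 ⇒ ∉ W
candidate 2: n = (0, -1, -1, 1) → π⊥ ≈ (+1.4142, +1.0000); max(|x|,|y|,|x±y|/√2) = 1.7071 > 1 ⇒ ∉ W
candidate 3: n = (2, -3, 2, -3) → π⊥ ≈ (+2.0000, -6.2426); max(|x|,|y|,|x±y|/√2) = 6.2426 > 1 ⇒ ∉ W
candidate 4: n = (-2, -1, 0, 3) → π⊥ ≈ (+0.8284, +1.4142); max(|x|,|y|,|x±y|/√2) = 1.5858 > 1 ⇒ ∉ W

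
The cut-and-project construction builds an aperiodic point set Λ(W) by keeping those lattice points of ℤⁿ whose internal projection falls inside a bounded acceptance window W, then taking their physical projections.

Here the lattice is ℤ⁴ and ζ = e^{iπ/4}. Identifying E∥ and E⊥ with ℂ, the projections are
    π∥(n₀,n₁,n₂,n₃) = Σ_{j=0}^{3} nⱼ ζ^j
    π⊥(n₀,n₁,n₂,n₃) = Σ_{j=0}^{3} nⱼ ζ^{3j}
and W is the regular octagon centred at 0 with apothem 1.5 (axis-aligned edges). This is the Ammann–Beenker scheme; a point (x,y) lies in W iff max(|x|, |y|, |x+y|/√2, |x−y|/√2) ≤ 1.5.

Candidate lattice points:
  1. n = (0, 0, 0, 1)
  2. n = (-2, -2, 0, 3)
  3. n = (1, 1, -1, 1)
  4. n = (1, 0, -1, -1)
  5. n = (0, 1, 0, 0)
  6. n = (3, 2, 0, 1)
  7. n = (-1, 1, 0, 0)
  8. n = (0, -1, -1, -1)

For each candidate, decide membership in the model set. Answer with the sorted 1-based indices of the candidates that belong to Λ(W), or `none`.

1, 4, 5, 8

With ζ = e^{iπ/4} the internal vectors are ζ^0,ζ^3,ζ^6,ζ^9.
#1 (0, 0, 0, 1): internal (0.70711, 0.70711); octagon support 1.00000 vs apothem 1.5 → ∈ W
#2 (-2, -2, 0, 3): internal (1.53553, 0.70711); octagon support 1.58579 vs apothem 1.5 → ∉ W
#3 (1, 1, -1, 1): internal (1.00000, 2.41421); octagon support 2.41421 vs apothem 1.5 → ∉ W
#4 (1, 0, -1, -1): internal (0.29289, 0.29289); octagon support 0.41421 vs apothem 1.5 → ∈ W
#5 (0, 1, 0, 0): internal (-0.70711, 0.70711); octagon support 1.00000 vs apothem 1.5 → ∈ W
#6 (3, 2, 0, 1): internal (2.29289, 2.12132); octagon support 3.12132 vs apothem 1.5 → ∉ W
#7 (-1, 1, 0, 0): internal (-1.70711, 0.70711); octagon support 1.70711 vs apothem 1.5 → ∉ W
#8 (0, -1, -1, -1): internal (0.00000, -0.41421); octagon support 0.41421 vs apothem 1.5 → ∈ W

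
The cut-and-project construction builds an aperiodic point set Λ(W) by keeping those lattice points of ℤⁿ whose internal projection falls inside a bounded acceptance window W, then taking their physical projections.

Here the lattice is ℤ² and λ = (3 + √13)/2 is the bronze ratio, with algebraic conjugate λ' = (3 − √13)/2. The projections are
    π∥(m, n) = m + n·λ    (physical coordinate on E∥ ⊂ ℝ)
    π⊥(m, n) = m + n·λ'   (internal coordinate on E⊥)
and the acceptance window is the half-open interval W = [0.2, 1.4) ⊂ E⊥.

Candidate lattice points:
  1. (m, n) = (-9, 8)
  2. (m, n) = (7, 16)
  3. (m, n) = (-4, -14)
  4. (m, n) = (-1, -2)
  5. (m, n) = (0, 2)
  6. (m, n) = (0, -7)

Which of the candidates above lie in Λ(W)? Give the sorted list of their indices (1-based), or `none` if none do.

3

λ' = (3−√13)/2 ≈ -0.3028.
candidate 1: (m,n)=(-9,8) → π∥ = -9+8·λ ≈ 17.4222, π⊥ = -9+8·λ' ≈ -11.4222 ∉ [0.2, 1.4) ⇒ out
candidate 2: (m,n)=(7,16) → π∥ = 7+16·λ ≈ 59.8444, π⊥ = 7+16·λ' ≈ 2.1556 ∉ [0.2, 1.4) ⇒ out
candidate 3: (m,n)=(-4,-14) → π∥ = -4-14·λ ≈ -50.2389, π⊥ = -4-14·λ' ≈ 0.2389 ∈ [0.2, 1.4) ⇒ IN Λ
candidate 4: (m,n)=(-1,-2) → π∥ = -1-2·λ ≈ -7.6056, π⊥ = -1-2·λ' ≈ -0.3944 ∉ [0.2, 1.4) ⇒ out
candidate 5: (m,n)=(0,2) → π∥ = 0+2·λ ≈ 6.6056, π⊥ = 0+2·λ' ≈ -0.6056 ∉ [0.2, 1.4) ⇒ out
candidate 6: (m,n)=(0,-7) → π∥ = 0-7·λ ≈ -23.1194, π⊥ = 0-7·λ' ≈ 2.1194 ∉ [0.2, 1.4) ⇒ out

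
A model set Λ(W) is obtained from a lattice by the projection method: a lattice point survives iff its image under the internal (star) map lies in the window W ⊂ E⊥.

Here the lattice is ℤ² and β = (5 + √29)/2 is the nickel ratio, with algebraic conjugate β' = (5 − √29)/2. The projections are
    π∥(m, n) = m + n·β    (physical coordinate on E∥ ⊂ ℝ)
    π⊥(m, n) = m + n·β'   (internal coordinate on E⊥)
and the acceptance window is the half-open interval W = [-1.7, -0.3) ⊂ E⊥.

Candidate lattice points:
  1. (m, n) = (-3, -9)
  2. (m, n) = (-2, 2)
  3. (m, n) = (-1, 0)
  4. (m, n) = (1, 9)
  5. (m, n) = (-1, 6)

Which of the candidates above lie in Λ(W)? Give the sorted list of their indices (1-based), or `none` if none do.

β' = (5−√29)/2 ≈ -0.192582.
candidate 1: (m,n)=(-3,-9) → π∥ = -3-9·β ≈ -49.733242, π⊥ = -3-9·β' ≈ -1.266758 ∈ [-1.7, -0.3) ⇒ IN Λ
candidate 2: (m,n)=(-2,2) → π∥ = -2+2·β ≈ 8.385165, π⊥ = -2+2·β' ≈ -2.385165 ∉ [-1.7, -0.3) ⇒ out
candidate 3: (m,n)=(-1,0) → π∥ = -1+0·β ≈ -1.000000, π⊥ = -1+0·β' ≈ -1.000000 ∈ [-1.7, -0.3) ⇒ IN Λ
candidate 4: (m,n)=(1,9) → π∥ = 1+9·β ≈ 47.733242, π⊥ = 1+9·β' ≈ -0.733242 ∈ [-1.7, -0.3) ⇒ IN Λ
candidate 5: (m,n)=(-1,6) → π∥ = -1+6·β ≈ 30.155494, π⊥ = -1+6·β' ≈ -2.155494 ∉ [-1.7, -0.3) ⇒ out

1, 3, 4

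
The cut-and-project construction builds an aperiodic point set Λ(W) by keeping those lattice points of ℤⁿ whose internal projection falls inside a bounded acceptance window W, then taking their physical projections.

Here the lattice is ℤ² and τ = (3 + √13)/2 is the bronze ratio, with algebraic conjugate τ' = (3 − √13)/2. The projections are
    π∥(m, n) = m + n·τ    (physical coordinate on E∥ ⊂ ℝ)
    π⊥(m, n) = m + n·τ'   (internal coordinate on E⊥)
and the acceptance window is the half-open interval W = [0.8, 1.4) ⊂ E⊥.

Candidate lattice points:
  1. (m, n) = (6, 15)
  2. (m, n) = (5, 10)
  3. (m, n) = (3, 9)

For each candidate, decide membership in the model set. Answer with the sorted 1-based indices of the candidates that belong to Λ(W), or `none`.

τ' = (3−√13)/2 ≈ -0.302776.
#1 (6,15): internal coord 6 + (15)·τ' = +1.458365; +1.458365 ∉ [0.8, 1.4) → out
#2 (5,10): internal coord 5 + (10)·τ' = +1.972244; +1.972244 ∉ [0.8, 1.4) → out
#3 (3,9): internal coord 3 + (9)·τ' = +0.275019; +0.275019 ∉ [0.8, 1.4) → out

none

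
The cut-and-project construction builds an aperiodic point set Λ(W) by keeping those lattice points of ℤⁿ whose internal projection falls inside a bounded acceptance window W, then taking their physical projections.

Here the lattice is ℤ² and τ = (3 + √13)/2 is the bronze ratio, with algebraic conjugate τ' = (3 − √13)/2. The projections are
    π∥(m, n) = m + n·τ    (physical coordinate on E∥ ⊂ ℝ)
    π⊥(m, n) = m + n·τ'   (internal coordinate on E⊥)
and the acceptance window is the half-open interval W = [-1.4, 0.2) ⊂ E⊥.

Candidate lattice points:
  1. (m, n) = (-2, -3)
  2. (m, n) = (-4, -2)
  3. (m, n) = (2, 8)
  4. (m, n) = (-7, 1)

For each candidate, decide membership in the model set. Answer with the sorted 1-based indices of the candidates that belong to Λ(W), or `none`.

τ' = (3−√13)/2 ≈ -0.30278.
#1 (-2,-3): internal coord -2 + (-3)·τ' = -1.09167; -1.09167 ∈ [-1.4, 0.2) → IN Λ
#2 (-4,-2): internal coord -4 + (-2)·τ' = -3.39445; -3.39445 ∉ [-1.4, 0.2) → out
#3 (2,8): internal coord 2 + (8)·τ' = -0.42221; -0.42221 ∈ [-1.4, 0.2) → IN Λ
#4 (-7,1): internal coord -7 + (1)·τ' = -7.30278; -7.30278 ∉ [-1.4, 0.2) → out

1, 3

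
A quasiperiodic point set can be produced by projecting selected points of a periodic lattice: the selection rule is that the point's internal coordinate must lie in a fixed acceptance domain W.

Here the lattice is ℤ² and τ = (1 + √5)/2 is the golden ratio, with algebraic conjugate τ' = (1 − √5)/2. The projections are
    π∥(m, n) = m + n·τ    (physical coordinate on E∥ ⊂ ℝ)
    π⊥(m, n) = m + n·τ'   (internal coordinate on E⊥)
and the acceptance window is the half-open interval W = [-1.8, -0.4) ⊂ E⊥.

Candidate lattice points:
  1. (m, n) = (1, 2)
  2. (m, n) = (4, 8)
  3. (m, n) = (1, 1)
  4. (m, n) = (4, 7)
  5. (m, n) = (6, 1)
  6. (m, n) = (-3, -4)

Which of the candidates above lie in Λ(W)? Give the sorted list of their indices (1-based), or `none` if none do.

Compute τ' = (1−√5)/2 = -0.6180, so π⊥(m,n) = m -0.6180·n.
candidate 1: (m,n)=(1,2) → π∥ = 1+2·τ ≈ 4.2361, π⊥ = 1+2·τ' ≈ -0.2361 ∉ [-1.8, -0.4) ⇒ out
candidate 2: (m,n)=(4,8) → π∥ = 4+8·τ ≈ 16.9443, π⊥ = 4+8·τ' ≈ -0.9443 ∈ [-1.8, -0.4) ⇒ IN Λ
candidate 3: (m,n)=(1,1) → π∥ = 1+1·τ ≈ 2.6180, π⊥ = 1+1·τ' ≈ 0.3820 ∉ [-1.8, -0.4) ⇒ out
candidate 4: (m,n)=(4,7) → π∥ = 4+7·τ ≈ 15.3262, π⊥ = 4+7·τ' ≈ -0.3262 ∉ [-1.8, -0.4) ⇒ out
candidate 5: (m,n)=(6,1) → π∥ = 6+1·τ ≈ 7.6180, π⊥ = 6+1·τ' ≈ 5.3820 ∉ [-1.8, -0.4) ⇒ out
candidate 6: (m,n)=(-3,-4) → π∥ = -3-4·τ ≈ -9.4721, π⊥ = -3-4·τ' ≈ -0.5279 ∈ [-1.8, -0.4) ⇒ IN Λ

2, 6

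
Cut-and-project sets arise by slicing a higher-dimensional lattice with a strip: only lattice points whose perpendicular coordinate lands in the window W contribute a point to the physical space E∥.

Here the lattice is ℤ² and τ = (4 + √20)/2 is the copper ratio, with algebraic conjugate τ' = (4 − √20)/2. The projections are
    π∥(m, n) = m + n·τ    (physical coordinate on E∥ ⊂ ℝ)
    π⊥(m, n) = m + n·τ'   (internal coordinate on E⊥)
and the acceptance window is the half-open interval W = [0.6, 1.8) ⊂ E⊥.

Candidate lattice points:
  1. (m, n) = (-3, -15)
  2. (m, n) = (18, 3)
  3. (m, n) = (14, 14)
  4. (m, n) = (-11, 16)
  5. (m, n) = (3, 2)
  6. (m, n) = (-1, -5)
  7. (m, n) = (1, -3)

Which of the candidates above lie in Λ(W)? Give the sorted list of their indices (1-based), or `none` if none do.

7

Compute τ' = (4−√20)/2 = -0.23607, so π⊥(m,n) = m -0.23607·n.
#1 (-3,-15): internal coord -3 + (-15)·τ' = +0.54102; +0.54102 ∉ [0.6, 1.8) → out
#2 (18,3): internal coord 18 + (3)·τ' = +17.29180; +17.29180 ∉ [0.6, 1.8) → out
#3 (14,14): internal coord 14 + (14)·τ' = +10.69505; +10.69505 ∉ [0.6, 1.8) → out
#4 (-11,16): internal coord -11 + (16)·τ' = -14.77709; -14.77709 ∉ [0.6, 1.8) → out
#5 (3,2): internal coord 3 + (2)·τ' = +2.52786; +2.52786 ∉ [0.6, 1.8) → out
#6 (-1,-5): internal coord -1 + (-5)·τ' = +0.18034; +0.18034 ∉ [0.6, 1.8) → out
#7 (1,-3): internal coord 1 + (-3)·τ' = +1.70820; +1.70820 ∈ [0.6, 1.8) → IN Λ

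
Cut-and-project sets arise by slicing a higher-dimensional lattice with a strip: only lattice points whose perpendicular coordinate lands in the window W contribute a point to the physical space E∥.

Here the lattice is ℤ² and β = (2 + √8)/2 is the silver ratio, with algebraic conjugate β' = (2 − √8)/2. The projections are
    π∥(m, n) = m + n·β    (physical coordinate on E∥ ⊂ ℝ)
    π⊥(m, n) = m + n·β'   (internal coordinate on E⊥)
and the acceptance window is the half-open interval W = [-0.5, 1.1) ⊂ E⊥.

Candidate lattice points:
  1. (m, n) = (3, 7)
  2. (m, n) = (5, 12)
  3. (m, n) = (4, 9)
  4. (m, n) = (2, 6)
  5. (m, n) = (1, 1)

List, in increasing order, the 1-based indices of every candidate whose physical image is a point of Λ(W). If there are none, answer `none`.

Numerically β ≈ 2.41421 and β' = −1/β ≈ -0.41421.
#1 (3,7): internal coord 3 + (7)·β' = +0.10051; +0.10051 ∈ [-0.5, 1.1) → IN Λ
#2 (5,12): internal coord 5 + (12)·β' = +0.02944; +0.02944 ∈ [-0.5, 1.1) → IN Λ
#3 (4,9): internal coord 4 + (9)·β' = +0.27208; +0.27208 ∈ [-0.5, 1.1) → IN Λ
#4 (2,6): internal coord 2 + (6)·β' = -0.48528; -0.48528 ∈ [-0.5, 1.1) → IN Λ
#5 (1,1): internal coord 1 + (1)·β' = +0.58579; +0.58579 ∈ [-0.5, 1.1) → IN Λ

1, 2, 3, 4, 5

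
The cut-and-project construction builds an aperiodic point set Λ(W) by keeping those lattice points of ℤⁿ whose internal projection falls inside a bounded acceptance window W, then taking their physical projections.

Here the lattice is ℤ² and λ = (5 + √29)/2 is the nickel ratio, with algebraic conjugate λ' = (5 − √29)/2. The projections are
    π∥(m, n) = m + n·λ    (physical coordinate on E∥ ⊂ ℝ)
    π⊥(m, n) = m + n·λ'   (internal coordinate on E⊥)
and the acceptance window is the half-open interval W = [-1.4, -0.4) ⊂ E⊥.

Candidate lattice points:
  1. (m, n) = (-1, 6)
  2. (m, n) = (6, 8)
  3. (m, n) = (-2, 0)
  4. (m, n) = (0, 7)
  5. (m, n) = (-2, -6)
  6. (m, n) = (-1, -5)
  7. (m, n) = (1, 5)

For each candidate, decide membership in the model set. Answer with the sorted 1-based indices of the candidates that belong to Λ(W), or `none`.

Compute λ' = (5−√29)/2 = -0.19258, so π⊥(m,n) = m -0.19258·n.
#1 (-1,6): internal coord -1 + (6)·λ' = -2.15549; -2.15549 ∉ [-1.4, -0.4) → out
#2 (6,8): internal coord 6 + (8)·λ' = +4.45934; +4.45934 ∉ [-1.4, -0.4) → out
#3 (-2,0): internal coord -2 + (0)·λ' = -2.00000; -2.00000 ∉ [-1.4, -0.4) → out
#4 (0,7): internal coord 0 + (7)·λ' = -1.34808; -1.34808 ∈ [-1.4, -0.4) → IN Λ
#5 (-2,-6): internal coord -2 + (-6)·λ' = -0.84451; -0.84451 ∈ [-1.4, -0.4) → IN Λ
#6 (-1,-5): internal coord -1 + (-5)·λ' = -0.03709; -0.03709 ∉ [-1.4, -0.4) → out
#7 (1,5): internal coord 1 + (5)·λ' = +0.03709; +0.03709 ∉ [-1.4, -0.4) → out

4, 5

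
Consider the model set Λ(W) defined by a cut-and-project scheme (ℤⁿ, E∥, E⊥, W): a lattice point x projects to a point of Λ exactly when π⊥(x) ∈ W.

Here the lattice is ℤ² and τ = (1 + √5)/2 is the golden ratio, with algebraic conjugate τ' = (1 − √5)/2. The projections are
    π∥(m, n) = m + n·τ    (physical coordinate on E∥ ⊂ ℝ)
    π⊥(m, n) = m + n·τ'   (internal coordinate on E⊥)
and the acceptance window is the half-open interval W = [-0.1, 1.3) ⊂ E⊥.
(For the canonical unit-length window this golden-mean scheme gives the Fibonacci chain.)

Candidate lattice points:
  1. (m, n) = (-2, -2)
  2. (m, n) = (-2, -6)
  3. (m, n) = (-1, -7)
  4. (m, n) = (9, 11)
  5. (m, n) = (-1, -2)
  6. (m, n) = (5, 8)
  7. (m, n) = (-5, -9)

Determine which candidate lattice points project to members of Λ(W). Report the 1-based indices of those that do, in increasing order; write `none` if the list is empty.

Compute τ' = (1−√5)/2 = -0.618034, so π⊥(m,n) = m -0.618034·n.
[1] lift (-2,-2): star map gives -0.763932; window check -0.1 ≤ -0.763932 < 1.3 is false → out
[2] lift (-2,-6): star map gives 1.708204; window check -0.1 ≤ 1.708204 < 1.3 is false → out
[3] lift (-1,-7): star map gives 3.326238; window check -0.1 ≤ 3.326238 < 1.3 is false → out
[4] lift (9,11): star map gives 2.201626; window check -0.1 ≤ 2.201626 < 1.3 is false → out
[5] lift (-1,-2): star map gives 0.236068; window check -0.1 ≤ 0.236068 < 1.3 is true → IN Λ
[6] lift (5,8): star map gives 0.055728; window check -0.1 ≤ 0.055728 < 1.3 is true → IN Λ
[7] lift (-5,-9): star map gives 0.562306; window check -0.1 ≤ 0.562306 < 1.3 is true → IN Λ

5, 6, 7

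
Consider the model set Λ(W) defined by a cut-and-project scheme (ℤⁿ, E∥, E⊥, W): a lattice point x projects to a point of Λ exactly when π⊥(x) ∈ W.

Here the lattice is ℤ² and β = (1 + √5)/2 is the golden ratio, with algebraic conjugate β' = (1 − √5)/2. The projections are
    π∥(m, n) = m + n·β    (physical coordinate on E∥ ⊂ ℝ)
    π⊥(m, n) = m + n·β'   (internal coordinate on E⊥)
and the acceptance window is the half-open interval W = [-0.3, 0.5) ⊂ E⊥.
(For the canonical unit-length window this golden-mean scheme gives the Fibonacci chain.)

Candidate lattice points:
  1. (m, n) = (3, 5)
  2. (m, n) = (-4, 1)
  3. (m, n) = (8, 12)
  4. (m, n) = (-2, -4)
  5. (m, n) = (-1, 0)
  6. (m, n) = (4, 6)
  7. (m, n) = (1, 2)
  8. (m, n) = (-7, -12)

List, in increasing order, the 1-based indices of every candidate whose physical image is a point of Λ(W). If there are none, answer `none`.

1, 4, 6, 7, 8

Numerically β ≈ 1.6180 and β' = −1/β ≈ -0.6180.
[1] lift (3,5): star map gives -0.0902; window check -0.3 ≤ -0.0902 < 0.5 is true → IN Λ
[2] lift (-4,1): star map gives -4.6180; window check -0.3 ≤ -4.6180 < 0.5 is false → out
[3] lift (8,12): star map gives 0.5836; window check -0.3 ≤ 0.5836 < 0.5 is false → out
[4] lift (-2,-4): star map gives 0.4721; window check -0.3 ≤ 0.4721 < 0.5 is true → IN Λ
[5] lift (-1,0): star map gives -1.0000; window check -0.3 ≤ -1.0000 < 0.5 is false → out
[6] lift (4,6): star map gives 0.2918; window check -0.3 ≤ 0.2918 < 0.5 is true → IN Λ
[7] lift (1,2): star map gives -0.2361; window check -0.3 ≤ -0.2361 < 0.5 is true → IN Λ
[8] lift (-7,-12): star map gives 0.4164; window check -0.3 ≤ 0.4164 < 0.5 is true → IN Λ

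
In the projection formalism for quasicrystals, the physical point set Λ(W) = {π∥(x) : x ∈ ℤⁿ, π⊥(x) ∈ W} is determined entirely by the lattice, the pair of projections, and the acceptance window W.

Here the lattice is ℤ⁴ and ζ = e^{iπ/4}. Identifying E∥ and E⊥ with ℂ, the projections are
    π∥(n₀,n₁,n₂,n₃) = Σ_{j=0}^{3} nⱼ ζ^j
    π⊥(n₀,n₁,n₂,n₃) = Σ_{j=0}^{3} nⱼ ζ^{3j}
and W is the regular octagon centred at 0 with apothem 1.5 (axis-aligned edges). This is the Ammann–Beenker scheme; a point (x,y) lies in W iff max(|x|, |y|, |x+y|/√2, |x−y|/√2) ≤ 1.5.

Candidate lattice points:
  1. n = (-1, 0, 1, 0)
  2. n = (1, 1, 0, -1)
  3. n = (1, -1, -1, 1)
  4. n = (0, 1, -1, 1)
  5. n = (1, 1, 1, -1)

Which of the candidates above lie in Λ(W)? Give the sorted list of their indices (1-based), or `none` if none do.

With ζ = e^{iπ/4} the internal vectors are ζ^0,ζ^3,ζ^6,ζ^9.
candidate 1: n = (-1, 0, 1, 0) → π⊥ ≈ (-1.00000, -1.00000); max(|x|,|y|,|x±y|/√2) = 1.41421 ≤ 1.5 ⇒ ∈ W
candidate 2: n = (1, 1, 0, -1) → π⊥ ≈ (-0.41421, +0.00000); max(|x|,|y|,|x±y|/√2) = 0.41421 ≤ 1.5 ⇒ ∈ W
candidate 3: n = (1, -1, -1, 1) → π⊥ ≈ (+2.41421, +1.00000); max(|x|,|y|,|x±y|/√2) = 2.41421 > 1.5 ⇒ ∉ W
candidate 4: n = (0, 1, -1, 1) → π⊥ ≈ (+0.00000, +2.41421); max(|x|,|y|,|x±y|/√2) = 2.41421 > 1.5 ⇒ ∉ W
candidate 5: n = (1, 1, 1, -1) → π⊥ ≈ (-0.41421, -1.00000); max(|x|,|y|,|x±y|/√2) = 1.00000 ≤ 1.5 ⇒ ∈ W

1, 2, 5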